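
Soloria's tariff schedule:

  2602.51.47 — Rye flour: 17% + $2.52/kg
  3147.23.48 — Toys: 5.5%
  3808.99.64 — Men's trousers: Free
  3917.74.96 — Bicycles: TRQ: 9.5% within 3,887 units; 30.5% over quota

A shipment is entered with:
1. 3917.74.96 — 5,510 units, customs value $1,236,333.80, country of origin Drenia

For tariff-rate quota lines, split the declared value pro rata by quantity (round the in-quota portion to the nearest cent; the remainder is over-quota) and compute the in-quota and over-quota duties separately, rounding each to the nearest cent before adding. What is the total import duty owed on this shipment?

$193,927.15

Line 1 (3917.74.96, Drenia, 5,510 units, $1,236,333.80):
Code 3917.74.96 is under a tariff-rate quota (threshold 3,887 units). In-quota: 3,887 units at 9.5%; over-quota: 1,623 units at 30.5%.
Pro-rata value split: in-quota = $1,236,333.80 × 3,887/5,510 = $872,165.06; over-quota = $1,236,333.80 − $872,165.06 = $364,168.74.
In-quota duty = $872,165.06 × 9.5% = $82,855.68. Over-quota duty = $364,168.74 × 30.5% = $111,071.47.
Line duty = $82,855.68 + $111,071.47 = $193,927.15.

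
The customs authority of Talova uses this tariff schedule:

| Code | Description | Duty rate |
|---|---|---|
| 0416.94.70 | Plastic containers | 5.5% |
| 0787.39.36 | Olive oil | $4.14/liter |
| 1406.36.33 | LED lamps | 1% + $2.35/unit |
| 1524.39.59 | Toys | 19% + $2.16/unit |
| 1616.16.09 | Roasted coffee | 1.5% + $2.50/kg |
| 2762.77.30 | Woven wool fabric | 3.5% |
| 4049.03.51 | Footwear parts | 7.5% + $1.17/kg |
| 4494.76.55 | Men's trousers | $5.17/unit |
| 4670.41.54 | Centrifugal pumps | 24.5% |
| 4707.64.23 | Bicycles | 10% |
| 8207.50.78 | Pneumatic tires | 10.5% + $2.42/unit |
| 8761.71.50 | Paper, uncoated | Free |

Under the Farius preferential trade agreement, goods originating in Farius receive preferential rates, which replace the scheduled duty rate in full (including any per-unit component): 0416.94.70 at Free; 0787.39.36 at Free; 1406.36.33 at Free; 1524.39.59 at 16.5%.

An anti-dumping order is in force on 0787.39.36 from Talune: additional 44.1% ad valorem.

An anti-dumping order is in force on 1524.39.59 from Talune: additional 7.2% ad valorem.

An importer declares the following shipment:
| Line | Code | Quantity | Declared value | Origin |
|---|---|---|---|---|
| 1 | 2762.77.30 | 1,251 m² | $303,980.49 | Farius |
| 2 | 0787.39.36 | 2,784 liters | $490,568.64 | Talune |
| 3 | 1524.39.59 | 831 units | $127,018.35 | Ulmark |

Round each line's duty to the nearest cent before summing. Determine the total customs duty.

Line 1 (2762.77.30, Farius, 1,251 m², $303,980.49):
Base rate for 2762.77.30 is 3.5%.
Origin Farius is the FTA partner but 2762.77.30 is not on the preference list; base rate stands.
Duty = $303,980.49 × 3.5% = $10,639.32.
Line 2 (0787.39.36, Talune, 2,784 liters, $490,568.64):
Base rate for 0787.39.36 is $4.14/liter.
0787.39.36 has an FTA preferential rate, but origin Talune is not Farius; base rate stands.
Additional duty on 0787.39.36 from Talune: +44.1% ad valorem. Applied ad valorem rate = 44.1%.
Duty = $490,568.64 × 44.1% + 2,784 × $4.14 = $227,866.53.
Line 3 (1524.39.59, Ulmark, 831 units, $127,018.35):
Base rate for 1524.39.59 is 19% + $2.16/unit.
1524.39.59 has an FTA preferential rate, but origin Ulmark is not Farius; base rate stands.
The additional-duty order on 1524.39.59 targets Talune, not Ulmark; it does not apply.
Duty = $127,018.35 × 19% + 831 × $2.16 = $25,928.45.
Total = $10,639.32 + $227,866.53 + $25,928.45 = $264,434.30.

$264,434.30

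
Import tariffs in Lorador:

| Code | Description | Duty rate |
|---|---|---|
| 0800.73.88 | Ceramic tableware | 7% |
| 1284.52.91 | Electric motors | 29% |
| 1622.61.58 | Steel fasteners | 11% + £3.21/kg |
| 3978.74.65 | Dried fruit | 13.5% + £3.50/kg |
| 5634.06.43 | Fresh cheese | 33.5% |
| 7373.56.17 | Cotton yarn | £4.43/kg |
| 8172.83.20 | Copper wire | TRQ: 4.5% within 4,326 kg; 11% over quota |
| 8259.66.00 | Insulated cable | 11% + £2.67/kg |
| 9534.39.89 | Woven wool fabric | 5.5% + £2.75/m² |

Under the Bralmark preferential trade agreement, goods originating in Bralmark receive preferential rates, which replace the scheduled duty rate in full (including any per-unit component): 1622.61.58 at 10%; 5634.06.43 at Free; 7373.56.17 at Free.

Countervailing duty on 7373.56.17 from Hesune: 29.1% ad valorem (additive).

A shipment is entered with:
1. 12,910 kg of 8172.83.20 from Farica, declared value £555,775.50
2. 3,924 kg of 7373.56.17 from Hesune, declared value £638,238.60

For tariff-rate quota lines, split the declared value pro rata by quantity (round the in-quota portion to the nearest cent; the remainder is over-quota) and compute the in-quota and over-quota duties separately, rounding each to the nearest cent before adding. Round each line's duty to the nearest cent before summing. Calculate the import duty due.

Line 1 (8172.83.20, Farica, 12,910 kg, £555,775.50):
Code 8172.83.20 is under a tariff-rate quota (threshold 4,326 kg). In-quota: 4,326 kg at 4.5%; over-quota: 8,584 kg at 11%.
Pro-rata value split: in-quota = £555,775.50 × 4,326/12,910 = £186,234.30; over-quota = £555,775.50 − £186,234.30 = £369,541.20.
In-quota duty = £186,234.30 × 4.5% = £8,380.54. Over-quota duty = £369,541.20 × 11% = £40,649.53.
Line duty = £8,380.54 + £40,649.53 = £49,030.07.
Line 2 (7373.56.17, Hesune, 3,924 kg, £638,238.60):
Base rate for 7373.56.17 is £4.43/kg.
7373.56.17 has an FTA preferential rate, but origin Hesune is not Bralmark; base rate stands.
Additional duty on 7373.56.17 from Hesune: +29.1% ad valorem. Applied ad valorem rate = 29.1%.
Duty = £638,238.60 × 29.1% + 3,924 × £4.43 = £203,110.75.
Total = £49,030.07 + £203,110.75 = £252,140.82.

£252,140.82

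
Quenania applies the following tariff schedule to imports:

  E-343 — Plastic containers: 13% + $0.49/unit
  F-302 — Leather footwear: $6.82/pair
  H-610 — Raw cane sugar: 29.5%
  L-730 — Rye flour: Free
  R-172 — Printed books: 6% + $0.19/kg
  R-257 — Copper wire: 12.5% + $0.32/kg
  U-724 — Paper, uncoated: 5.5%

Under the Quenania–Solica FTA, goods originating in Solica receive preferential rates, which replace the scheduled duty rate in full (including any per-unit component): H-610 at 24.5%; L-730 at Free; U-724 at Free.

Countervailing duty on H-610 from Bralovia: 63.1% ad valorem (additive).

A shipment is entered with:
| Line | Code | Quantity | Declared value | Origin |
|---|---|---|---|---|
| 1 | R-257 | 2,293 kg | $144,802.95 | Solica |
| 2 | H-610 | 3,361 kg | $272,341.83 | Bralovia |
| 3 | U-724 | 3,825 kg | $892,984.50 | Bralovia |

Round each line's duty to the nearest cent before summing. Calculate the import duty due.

$320,136.81

Line 1 (R-257, Solica, 2,293 kg, $144,802.95):
Base rate for R-257 is 12.5% + $0.32/kg.
Origin Solica is the FTA partner but R-257 is not on the preference list; base rate stands.
Duty = $144,802.95 × 12.5% + 2,293 × $0.32 = $18,834.13.
Line 2 (H-610, Bralovia, 3,361 kg, $272,341.83):
Base rate for H-610 is 29.5%.
H-610 has an FTA preferential rate, but origin Bralovia is not Solica; base rate stands.
Additional duty on H-610 from Bralovia: +63.1%. Applied ad valorem rate: 29.5% + 63.1% = 92.6%.
Duty = $272,341.83 × 92.6% = $252,188.53.
Line 3 (U-724, Bralovia, 3,825 kg, $892,984.50):
Base rate for U-724 is 5.5%.
U-724 has an FTA preferential rate, but origin Bralovia is not Solica; base rate stands.
Duty = $892,984.50 × 5.5% = $49,114.15.
Total = $18,834.13 + $252,188.53 + $49,114.15 = $320,136.81.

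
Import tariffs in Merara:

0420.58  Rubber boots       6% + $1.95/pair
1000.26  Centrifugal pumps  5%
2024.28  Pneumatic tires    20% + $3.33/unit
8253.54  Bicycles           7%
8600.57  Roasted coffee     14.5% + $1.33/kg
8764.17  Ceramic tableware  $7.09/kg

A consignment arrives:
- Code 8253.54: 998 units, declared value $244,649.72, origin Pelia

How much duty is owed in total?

$17,125.48

Line 1 (8253.54, Pelia, 998 units, $244,649.72):
Base rate for 8253.54 is 7%.
Duty = $244,649.72 × 7% = $17,125.48.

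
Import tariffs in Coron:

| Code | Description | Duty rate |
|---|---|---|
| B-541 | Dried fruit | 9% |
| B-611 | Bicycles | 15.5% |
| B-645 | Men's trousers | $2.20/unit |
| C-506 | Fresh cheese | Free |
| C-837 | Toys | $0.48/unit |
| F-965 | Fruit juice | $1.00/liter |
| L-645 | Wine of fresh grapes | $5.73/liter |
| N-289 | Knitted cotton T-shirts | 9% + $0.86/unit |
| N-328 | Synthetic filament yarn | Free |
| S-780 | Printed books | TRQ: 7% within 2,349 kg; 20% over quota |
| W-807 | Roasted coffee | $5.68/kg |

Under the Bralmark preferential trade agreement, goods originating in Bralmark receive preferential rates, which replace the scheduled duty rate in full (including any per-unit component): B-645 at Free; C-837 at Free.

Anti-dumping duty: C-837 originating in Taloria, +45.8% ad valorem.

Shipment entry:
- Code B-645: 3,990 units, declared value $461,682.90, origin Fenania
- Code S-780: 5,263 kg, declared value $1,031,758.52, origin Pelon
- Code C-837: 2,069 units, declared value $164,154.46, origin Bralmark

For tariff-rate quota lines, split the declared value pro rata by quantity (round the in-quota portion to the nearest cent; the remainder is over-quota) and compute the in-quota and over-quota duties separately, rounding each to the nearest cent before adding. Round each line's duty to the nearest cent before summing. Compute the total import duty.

Line 1 (B-645, Fenania, 3,990 units, $461,682.90):
Base rate for B-645 is $2.20/unit.
B-645 has an FTA preferential rate, but origin Fenania is not Bralmark; base rate stands.
Duty = 3,990 × $2.20 = $8,778.00.
Line 2 (S-780, Pelon, 5,263 kg, $1,031,758.52):
Code S-780 is under a tariff-rate quota (threshold 2,349 kg). In-quota: 2,349 kg at 7%; over-quota: 2,914 kg at 20%.
Pro-rata value split: in-quota = $1,031,758.52 × 2,349/5,263 = $460,497.96; over-quota = $1,031,758.52 − $460,497.96 = $571,260.56.
In-quota duty = $460,497.96 × 7% = $32,234.86. Over-quota duty = $571,260.56 × 20% = $114,252.11.
Line duty = $32,234.86 + $114,252.11 = $146,486.97.
Line 3 (C-837, Bralmark, 2,069 units, $164,154.46):
Base rate for C-837 is $0.48/unit.
Origin Bralmark qualifies under the Coron–Bralmark agreement and C-837 is covered: preferential rate Free applies instead.
The additional-duty order on C-837 targets Taloria, not Bralmark; it does not apply.
Duty = $164,154.46 × 0% = $0.00.
Total = $8,778.00 + $146,486.97 + $0.00 = $155,264.97.

$155,264.97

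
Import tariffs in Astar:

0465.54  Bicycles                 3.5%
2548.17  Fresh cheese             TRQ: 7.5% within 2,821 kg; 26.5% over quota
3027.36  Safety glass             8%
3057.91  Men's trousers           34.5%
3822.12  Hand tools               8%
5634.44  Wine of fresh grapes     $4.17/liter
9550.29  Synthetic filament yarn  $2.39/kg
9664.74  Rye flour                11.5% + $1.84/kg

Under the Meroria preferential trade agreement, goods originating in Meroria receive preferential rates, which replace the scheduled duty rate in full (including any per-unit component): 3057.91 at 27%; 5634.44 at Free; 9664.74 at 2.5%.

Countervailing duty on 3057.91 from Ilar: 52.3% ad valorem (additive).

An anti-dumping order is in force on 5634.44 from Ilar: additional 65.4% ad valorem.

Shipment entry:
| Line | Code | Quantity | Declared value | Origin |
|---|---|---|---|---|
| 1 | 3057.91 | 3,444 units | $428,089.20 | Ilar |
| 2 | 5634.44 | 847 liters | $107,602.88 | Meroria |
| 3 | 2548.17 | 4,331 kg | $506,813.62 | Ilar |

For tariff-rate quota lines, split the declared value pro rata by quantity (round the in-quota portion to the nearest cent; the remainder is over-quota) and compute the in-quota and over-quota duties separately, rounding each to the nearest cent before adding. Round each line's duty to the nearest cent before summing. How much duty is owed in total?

Line 1 (3057.91, Ilar, 3,444 units, $428,089.20):
Base rate for 3057.91 is 34.5%.
3057.91 has an FTA preferential rate, but origin Ilar is not Meroria; base rate stands.
Additional duty on 3057.91 from Ilar: +52.3%. Applied ad valorem rate: 34.5% + 52.3% = 86.8%.
Duty = $428,089.20 × 86.8% = $371,581.43.
Line 2 (5634.44, Meroria, 847 liters, $107,602.88):
Base rate for 5634.44 is $4.17/liter.
Origin Meroria qualifies under the Astar–Meroria agreement and 5634.44 is covered: preferential rate Free applies instead.
The additional-duty order on 5634.44 targets Ilar, not Meroria; it does not apply.
Duty = $107,602.88 × 0% = $0.00.
Line 3 (2548.17, Ilar, 4,331 kg, $506,813.62):
Code 2548.17 is under a tariff-rate quota (threshold 2,821 kg). In-quota: 2,821 kg at 7.5%; over-quota: 1,510 kg at 26.5%.
Pro-rata value split: in-quota = $506,813.62 × 2,821/4,331 = $330,113.42; over-quota = $506,813.62 − $330,113.42 = $176,700.20.
In-quota duty = $330,113.42 × 7.5% = $24,758.51. Over-quota duty = $176,700.20 × 26.5% = $46,825.55.
Line duty = $24,758.51 + $46,825.55 = $71,584.06.
Total = $371,581.43 + $0.00 + $71,584.06 = $443,165.49.

$443,165.49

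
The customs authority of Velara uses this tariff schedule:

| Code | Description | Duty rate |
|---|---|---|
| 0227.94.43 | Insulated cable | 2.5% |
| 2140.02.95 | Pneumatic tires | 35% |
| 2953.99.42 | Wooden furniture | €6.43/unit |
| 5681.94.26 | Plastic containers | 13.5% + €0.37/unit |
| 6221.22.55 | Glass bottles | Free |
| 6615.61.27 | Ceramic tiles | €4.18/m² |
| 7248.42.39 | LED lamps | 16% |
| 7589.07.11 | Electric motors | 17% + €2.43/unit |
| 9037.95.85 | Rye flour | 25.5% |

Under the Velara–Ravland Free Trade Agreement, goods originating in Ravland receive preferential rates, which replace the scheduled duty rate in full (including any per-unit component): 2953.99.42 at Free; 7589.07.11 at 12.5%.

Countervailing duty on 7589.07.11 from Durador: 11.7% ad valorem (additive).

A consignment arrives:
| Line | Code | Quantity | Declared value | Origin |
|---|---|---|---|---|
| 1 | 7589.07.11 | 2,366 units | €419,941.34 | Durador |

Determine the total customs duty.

Line 1 (7589.07.11, Durador, 2,366 units, €419,941.34):
Base rate for 7589.07.11 is 17% + €2.43/unit.
7589.07.11 has an FTA preferential rate, but origin Durador is not Ravland; base rate stands.
Additional duty on 7589.07.11 from Durador: +11.7%. Applied ad valorem rate: 17% + 11.7% = 28.7%.
Duty = €419,941.34 × 28.7% + 2,366 × €2.43 = €126,272.54.

€126,272.54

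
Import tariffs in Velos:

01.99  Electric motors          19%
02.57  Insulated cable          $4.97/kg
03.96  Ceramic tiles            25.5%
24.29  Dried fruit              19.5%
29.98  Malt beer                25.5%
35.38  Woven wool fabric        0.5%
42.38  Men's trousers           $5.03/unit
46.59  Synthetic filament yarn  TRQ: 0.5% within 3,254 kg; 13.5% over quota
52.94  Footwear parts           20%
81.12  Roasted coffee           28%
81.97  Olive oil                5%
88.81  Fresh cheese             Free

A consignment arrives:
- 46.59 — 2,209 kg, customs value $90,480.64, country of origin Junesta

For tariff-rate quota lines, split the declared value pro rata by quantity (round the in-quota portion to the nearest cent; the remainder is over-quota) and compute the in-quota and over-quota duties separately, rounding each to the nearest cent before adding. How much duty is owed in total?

$452.40

Line 1 (46.59, Junesta, 2,209 kg, $90,480.64):
Code 46.59 is under a tariff-rate quota (threshold 3,254 kg). Quantity 2,209 kg is within the quota, so the in-quota rate 0.5% applies to the full value.
Duty = $90,480.64 × 0.5% = $452.40.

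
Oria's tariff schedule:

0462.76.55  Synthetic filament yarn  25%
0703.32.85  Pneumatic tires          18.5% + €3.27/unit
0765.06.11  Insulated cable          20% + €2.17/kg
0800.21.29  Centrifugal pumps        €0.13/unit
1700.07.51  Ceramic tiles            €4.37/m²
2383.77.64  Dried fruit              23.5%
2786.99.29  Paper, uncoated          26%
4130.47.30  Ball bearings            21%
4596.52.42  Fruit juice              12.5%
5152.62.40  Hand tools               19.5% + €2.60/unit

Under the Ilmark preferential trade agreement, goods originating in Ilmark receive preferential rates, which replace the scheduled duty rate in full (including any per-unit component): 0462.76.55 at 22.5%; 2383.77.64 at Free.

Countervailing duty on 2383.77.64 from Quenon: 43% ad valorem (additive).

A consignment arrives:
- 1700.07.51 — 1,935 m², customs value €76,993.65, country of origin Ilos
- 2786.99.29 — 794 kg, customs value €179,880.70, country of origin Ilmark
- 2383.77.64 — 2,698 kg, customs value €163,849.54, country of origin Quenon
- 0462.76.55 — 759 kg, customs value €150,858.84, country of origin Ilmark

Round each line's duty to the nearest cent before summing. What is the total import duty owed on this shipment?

€198,128.11

Line 1 (1700.07.51, Ilos, 1,935 m², €76,993.65):
Base rate for 1700.07.51 is €4.37/m².
Duty = 1,935 × €4.37 = €8,455.95.
Line 2 (2786.99.29, Ilmark, 794 kg, €179,880.70):
Base rate for 2786.99.29 is 26%.
Origin Ilmark is the FTA partner but 2786.99.29 is not on the preference list; base rate stands.
Duty = €179,880.70 × 26% = €46,768.98.
Line 3 (2383.77.64, Quenon, 2,698 kg, €163,849.54):
Base rate for 2383.77.64 is 23.5%.
2383.77.64 has an FTA preferential rate, but origin Quenon is not Ilmark; base rate stands.
Additional duty on 2383.77.64 from Quenon: +43%. Applied ad valorem rate: 23.5% + 43% = 66.5%.
Duty = €163,849.54 × 66.5% = €108,959.94.
Line 4 (0462.76.55, Ilmark, 759 kg, €150,858.84):
Base rate for 0462.76.55 is 25%.
Origin Ilmark qualifies under the Oria–Ilmark agreement and 0462.76.55 is covered: preferential rate 22.5% applies instead.
Duty = €150,858.84 × 22.5% = €33,943.24.
Total = €8,455.95 + €46,768.98 + €108,959.94 + €33,943.24 = €198,128.11.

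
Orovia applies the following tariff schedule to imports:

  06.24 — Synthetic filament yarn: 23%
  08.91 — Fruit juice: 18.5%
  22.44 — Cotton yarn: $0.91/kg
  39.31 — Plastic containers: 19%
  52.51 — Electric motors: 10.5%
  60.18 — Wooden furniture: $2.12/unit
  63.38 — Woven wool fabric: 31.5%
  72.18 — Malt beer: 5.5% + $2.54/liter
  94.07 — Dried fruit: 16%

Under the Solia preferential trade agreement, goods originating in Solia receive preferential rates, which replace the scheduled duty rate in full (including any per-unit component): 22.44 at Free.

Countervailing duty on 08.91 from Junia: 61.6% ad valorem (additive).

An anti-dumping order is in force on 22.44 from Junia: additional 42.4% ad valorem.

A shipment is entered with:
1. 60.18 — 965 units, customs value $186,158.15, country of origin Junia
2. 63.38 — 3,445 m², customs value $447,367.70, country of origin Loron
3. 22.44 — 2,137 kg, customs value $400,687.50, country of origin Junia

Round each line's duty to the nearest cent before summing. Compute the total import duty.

$314,802.80

Line 1 (60.18, Junia, 965 units, $186,158.15):
Base rate for 60.18 is $2.12/unit.
Duty = 965 × $2.12 = $2,045.80.
Line 2 (63.38, Loron, 3,445 m², $447,367.70):
Base rate for 63.38 is 31.5%.
Duty = $447,367.70 × 31.5% = $140,920.83.
Line 3 (22.44, Junia, 2,137 kg, $400,687.50):
Base rate for 22.44 is $0.91/kg.
22.44 has an FTA preferential rate, but origin Junia is not Solia; base rate stands.
Additional duty on 22.44 from Junia: +42.4% ad valorem. Applied ad valorem rate = 42.4%.
Duty = $400,687.50 × 42.4% + 2,137 × $0.91 = $171,836.17.
Total = $2,045.80 + $140,920.83 + $171,836.17 = $314,802.80.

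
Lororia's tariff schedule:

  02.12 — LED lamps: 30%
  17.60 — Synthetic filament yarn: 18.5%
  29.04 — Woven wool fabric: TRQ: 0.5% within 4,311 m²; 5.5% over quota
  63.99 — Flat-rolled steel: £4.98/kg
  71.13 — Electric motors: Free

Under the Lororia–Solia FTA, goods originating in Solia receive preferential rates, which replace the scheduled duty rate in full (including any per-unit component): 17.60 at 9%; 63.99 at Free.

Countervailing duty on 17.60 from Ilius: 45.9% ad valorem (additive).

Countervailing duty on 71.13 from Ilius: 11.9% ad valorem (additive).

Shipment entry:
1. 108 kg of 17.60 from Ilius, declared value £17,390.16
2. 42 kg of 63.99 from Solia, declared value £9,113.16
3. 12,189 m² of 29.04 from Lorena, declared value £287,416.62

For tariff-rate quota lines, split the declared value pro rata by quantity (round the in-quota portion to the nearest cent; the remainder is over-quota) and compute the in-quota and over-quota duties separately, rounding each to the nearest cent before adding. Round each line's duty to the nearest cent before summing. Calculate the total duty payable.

£21,924.51

Line 1 (17.60, Ilius, 108 kg, £17,390.16):
Base rate for 17.60 is 18.5%.
17.60 has an FTA preferential rate, but origin Ilius is not Solia; base rate stands.
Additional duty on 17.60 from Ilius: +45.9%. Applied ad valorem rate: 18.5% + 45.9% = 64.4%.
Duty = £17,390.16 × 64.4% = £11,199.26.
Line 2 (63.99, Solia, 42 kg, £9,113.16):
Base rate for 63.99 is £4.98/kg.
Origin Solia qualifies under the Lororia–Solia agreement and 63.99 is covered: preferential rate Free applies instead.
Duty = £9,113.16 × 0% = £0.00.
Line 3 (29.04, Lorena, 12,189 m², £287,416.62):
Code 29.04 is under a tariff-rate quota (threshold 4,311 m²). In-quota: 4,311 m² at 0.5%; over-quota: 7,878 m² at 5.5%.
Pro-rata value split: in-quota = £287,416.62 × 4,311/12,189 = £101,653.38; over-quota = £287,416.62 − £101,653.38 = £185,763.24.
In-quota duty = £101,653.38 × 0.5% = £508.27. Over-quota duty = £185,763.24 × 5.5% = £10,216.98.
Line duty = £508.27 + £10,216.98 = £10,725.25.
Total = £11,199.26 + £0.00 + £10,725.25 = £21,924.51.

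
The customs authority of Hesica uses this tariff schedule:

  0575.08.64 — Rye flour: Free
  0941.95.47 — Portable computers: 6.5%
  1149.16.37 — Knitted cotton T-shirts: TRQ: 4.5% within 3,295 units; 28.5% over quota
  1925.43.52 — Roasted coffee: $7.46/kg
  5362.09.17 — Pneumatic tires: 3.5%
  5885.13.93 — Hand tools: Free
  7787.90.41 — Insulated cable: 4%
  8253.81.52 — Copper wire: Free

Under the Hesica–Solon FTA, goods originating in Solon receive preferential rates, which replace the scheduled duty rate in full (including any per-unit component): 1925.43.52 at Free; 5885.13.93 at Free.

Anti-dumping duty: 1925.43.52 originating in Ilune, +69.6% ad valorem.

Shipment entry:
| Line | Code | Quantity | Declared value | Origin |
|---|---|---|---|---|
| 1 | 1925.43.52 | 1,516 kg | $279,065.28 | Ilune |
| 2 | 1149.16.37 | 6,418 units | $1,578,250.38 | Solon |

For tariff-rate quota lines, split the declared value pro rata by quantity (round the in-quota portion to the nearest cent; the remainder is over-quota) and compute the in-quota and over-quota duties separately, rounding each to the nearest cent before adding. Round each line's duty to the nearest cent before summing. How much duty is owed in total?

Line 1 (1925.43.52, Ilune, 1,516 kg, $279,065.28):
Base rate for 1925.43.52 is $7.46/kg.
1925.43.52 has an FTA preferential rate, but origin Ilune is not Solon; base rate stands.
Additional duty on 1925.43.52 from Ilune: +69.6% ad valorem. Applied ad valorem rate = 69.6%.
Duty = $279,065.28 × 69.6% + 1,516 × $7.46 = $205,538.79.
Line 2 (1149.16.37, Solon, 6,418 units, $1,578,250.38):
Code 1149.16.37 is under a tariff-rate quota (threshold 3,295 units). In-quota: 3,295 units at 4.5%; over-quota: 3,123 units at 28.5%.
Pro-rata value split: in-quota = $1,578,250.38 × 3,295/6,418 = $810,273.45; over-quota = $1,578,250.38 − $810,273.45 = $767,976.93.
In-quota duty = $810,273.45 × 4.5% = $36,462.31. Over-quota duty = $767,976.93 × 28.5% = $218,873.43.
Line duty = $36,462.31 + $218,873.43 = $255,335.74.
Total = $205,538.79 + $255,335.74 = $460,874.53.

$460,874.53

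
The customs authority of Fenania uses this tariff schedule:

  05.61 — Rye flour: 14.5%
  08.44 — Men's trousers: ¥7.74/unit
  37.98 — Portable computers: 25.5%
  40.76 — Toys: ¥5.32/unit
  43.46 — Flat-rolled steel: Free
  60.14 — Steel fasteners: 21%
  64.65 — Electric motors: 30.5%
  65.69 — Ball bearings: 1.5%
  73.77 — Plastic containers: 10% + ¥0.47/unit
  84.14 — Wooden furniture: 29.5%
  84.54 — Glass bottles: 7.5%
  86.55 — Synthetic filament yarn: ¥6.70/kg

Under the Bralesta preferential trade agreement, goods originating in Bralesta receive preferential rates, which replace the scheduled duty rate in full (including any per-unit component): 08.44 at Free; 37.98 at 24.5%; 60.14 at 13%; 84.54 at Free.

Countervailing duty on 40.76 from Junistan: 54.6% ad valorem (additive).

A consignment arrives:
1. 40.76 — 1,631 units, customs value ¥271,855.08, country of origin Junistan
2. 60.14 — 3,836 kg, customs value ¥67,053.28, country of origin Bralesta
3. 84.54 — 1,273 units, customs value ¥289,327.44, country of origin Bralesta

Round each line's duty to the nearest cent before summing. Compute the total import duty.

Line 1 (40.76, Junistan, 1,631 units, ¥271,855.08):
Base rate for 40.76 is ¥5.32/unit.
Additional duty on 40.76 from Junistan: +54.6% ad valorem. Applied ad valorem rate = 54.6%.
Duty = ¥271,855.08 × 54.6% + 1,631 × ¥5.32 = ¥157,109.79.
Line 2 (60.14, Bralesta, 3,836 kg, ¥67,053.28):
Base rate for 60.14 is 21%.
Origin Bralesta qualifies under the Fenania–Bralesta agreement and 60.14 is covered: preferential rate 13% applies instead.
Duty = ¥67,053.28 × 13% = ¥8,716.93.
Line 3 (84.54, Bralesta, 1,273 units, ¥289,327.44):
Base rate for 84.54 is 7.5%.
Origin Bralesta qualifies under the Fenania–Bralesta agreement and 84.54 is covered: preferential rate Free applies instead.
Duty = ¥289,327.44 × 0% = ¥0.00.
Total = ¥157,109.79 + ¥8,716.93 + ¥0.00 = ¥165,826.72.

¥165,826.72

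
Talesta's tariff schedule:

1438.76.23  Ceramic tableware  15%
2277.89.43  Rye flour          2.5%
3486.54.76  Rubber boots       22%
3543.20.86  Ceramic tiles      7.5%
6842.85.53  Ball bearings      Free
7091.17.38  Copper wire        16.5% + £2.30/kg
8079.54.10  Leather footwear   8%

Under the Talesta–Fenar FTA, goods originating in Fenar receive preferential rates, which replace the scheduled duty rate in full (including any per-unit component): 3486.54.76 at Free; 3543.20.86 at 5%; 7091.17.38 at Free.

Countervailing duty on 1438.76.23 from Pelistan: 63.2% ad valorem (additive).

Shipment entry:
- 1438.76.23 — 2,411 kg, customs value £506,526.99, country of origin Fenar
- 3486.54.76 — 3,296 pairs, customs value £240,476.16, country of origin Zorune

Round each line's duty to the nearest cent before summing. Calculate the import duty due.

£128,883.81

Line 1 (1438.76.23, Fenar, 2,411 kg, £506,526.99):
Base rate for 1438.76.23 is 15%.
Origin Fenar is the FTA partner but 1438.76.23 is not on the preference list; base rate stands.
The additional-duty order on 1438.76.23 targets Pelistan, not Fenar; it does not apply.
Duty = £506,526.99 × 15% = £75,979.05.
Line 2 (3486.54.76, Zorune, 3,296 pairs, £240,476.16):
Base rate for 3486.54.76 is 22%.
3486.54.76 has an FTA preferential rate, but origin Zorune is not Fenar; base rate stands.
Duty = £240,476.16 × 22% = £52,904.76.
Total = £75,979.05 + £52,904.76 = £128,883.81.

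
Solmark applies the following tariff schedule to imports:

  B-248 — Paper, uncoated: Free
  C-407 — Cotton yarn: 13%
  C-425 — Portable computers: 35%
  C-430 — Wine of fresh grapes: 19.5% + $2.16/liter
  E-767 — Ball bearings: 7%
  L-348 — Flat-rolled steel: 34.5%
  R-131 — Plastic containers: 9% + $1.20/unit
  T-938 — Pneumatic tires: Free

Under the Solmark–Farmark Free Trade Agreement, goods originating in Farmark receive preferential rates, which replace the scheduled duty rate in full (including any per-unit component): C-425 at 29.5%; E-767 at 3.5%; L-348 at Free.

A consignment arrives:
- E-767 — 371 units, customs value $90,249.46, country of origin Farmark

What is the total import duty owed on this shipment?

$3,158.73

Line 1 (E-767, Farmark, 371 units, $90,249.46):
Base rate for E-767 is 7%.
Origin Farmark qualifies under the Solmark–Farmark agreement and E-767 is covered: preferential rate 3.5% applies instead.
Duty = $90,249.46 × 3.5% = $3,158.73.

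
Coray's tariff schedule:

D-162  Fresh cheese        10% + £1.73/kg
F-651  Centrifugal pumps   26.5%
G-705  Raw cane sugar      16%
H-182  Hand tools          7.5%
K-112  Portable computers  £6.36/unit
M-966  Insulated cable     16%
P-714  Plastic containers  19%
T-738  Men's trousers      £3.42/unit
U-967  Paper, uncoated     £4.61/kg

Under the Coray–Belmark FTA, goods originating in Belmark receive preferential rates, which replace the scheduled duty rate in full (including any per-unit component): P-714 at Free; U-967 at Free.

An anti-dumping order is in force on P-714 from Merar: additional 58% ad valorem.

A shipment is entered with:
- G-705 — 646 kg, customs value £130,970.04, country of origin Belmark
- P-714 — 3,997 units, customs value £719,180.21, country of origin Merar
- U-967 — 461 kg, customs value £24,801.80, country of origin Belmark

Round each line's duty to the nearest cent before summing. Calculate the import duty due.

£574,723.97

Line 1 (G-705, Belmark, 646 kg, £130,970.04):
Base rate for G-705 is 16%.
Origin Belmark is the FTA partner but G-705 is not on the preference list; base rate stands.
Duty = £130,970.04 × 16% = £20,955.21.
Line 2 (P-714, Merar, 3,997 units, £719,180.21):
Base rate for P-714 is 19%.
P-714 has an FTA preferential rate, but origin Merar is not Belmark; base rate stands.
Additional duty on P-714 from Merar: +58%. Applied ad valorem rate: 19% + 58% = 77%.
Duty = £719,180.21 × 77% = £553,768.76.
Line 3 (U-967, Belmark, 461 kg, £24,801.80):
Base rate for U-967 is £4.61/kg.
Origin Belmark qualifies under the Coray–Belmark agreement and U-967 is covered: preferential rate Free applies instead.
Duty = £24,801.80 × 0% = £0.00.
Total = £20,955.21 + £553,768.76 + £0.00 = £574,723.97.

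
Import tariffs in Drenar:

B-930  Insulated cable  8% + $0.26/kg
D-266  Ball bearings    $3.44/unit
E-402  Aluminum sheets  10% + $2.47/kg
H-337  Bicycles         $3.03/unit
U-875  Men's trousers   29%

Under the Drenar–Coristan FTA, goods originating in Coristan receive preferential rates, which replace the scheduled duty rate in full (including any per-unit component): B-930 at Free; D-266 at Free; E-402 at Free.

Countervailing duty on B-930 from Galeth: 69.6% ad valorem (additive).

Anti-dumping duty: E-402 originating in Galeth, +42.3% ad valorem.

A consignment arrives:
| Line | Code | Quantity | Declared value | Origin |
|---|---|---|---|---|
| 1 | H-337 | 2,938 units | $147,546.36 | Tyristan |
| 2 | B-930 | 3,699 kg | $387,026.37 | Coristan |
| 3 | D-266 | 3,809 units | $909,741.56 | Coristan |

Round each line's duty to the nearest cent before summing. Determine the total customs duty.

$8,902.14

Line 1 (H-337, Tyristan, 2,938 units, $147,546.36):
Base rate for H-337 is $3.03/unit.
Duty = 2,938 × $3.03 = $8,902.14.
Line 2 (B-930, Coristan, 3,699 kg, $387,026.37):
Base rate for B-930 is 8% + $0.26/kg.
Origin Coristan qualifies under the Drenar–Coristan agreement and B-930 is covered: preferential rate Free applies instead.
The additional-duty order on B-930 targets Galeth, not Coristan; it does not apply.
Duty = $387,026.37 × 0% = $0.00.
Line 3 (D-266, Coristan, 3,809 units, $909,741.56):
Base rate for D-266 is $3.44/unit.
Origin Coristan qualifies under the Drenar–Coristan agreement and D-266 is covered: preferential rate Free applies instead.
Duty = $909,741.56 × 0% = $0.00.
Total = $8,902.14 + $0.00 + $0.00 = $8,902.14.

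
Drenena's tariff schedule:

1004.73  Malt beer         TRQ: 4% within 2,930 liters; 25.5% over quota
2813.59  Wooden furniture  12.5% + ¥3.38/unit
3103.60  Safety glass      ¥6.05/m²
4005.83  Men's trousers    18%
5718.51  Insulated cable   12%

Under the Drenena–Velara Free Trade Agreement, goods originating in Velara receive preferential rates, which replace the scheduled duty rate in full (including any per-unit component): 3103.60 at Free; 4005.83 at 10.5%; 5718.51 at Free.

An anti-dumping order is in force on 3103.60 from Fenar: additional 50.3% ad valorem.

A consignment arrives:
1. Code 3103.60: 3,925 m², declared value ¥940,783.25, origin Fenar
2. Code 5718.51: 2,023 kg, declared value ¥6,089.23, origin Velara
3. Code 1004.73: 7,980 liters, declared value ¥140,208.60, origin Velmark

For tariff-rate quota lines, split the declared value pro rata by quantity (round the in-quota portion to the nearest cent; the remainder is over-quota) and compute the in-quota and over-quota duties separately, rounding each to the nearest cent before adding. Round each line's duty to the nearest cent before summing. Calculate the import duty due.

¥521,645.19

Line 1 (3103.60, Fenar, 3,925 m², ¥940,783.25):
Base rate for 3103.60 is ¥6.05/m².
3103.60 has an FTA preferential rate, but origin Fenar is not Velara; base rate stands.
Additional duty on 3103.60 from Fenar: +50.3% ad valorem. Applied ad valorem rate = 50.3%.
Duty = ¥940,783.25 × 50.3% + 3,925 × ¥6.05 = ¥496,960.22.
Line 2 (5718.51, Velara, 2,023 kg, ¥6,089.23):
Base rate for 5718.51 is 12%.
Origin Velara qualifies under the Drenena–Velara agreement and 5718.51 is covered: preferential rate Free applies instead.
Duty = ¥6,089.23 × 0% = ¥0.00.
Line 3 (1004.73, Velmark, 7,980 liters, ¥140,208.60):
Code 1004.73 is under a tariff-rate quota (threshold 2,930 liters). In-quota: 2,930 liters at 4%; over-quota: 5,050 liters at 25.5%.
Pro-rata value split: in-quota = ¥140,208.60 × 2,930/7,980 = ¥51,480.10; over-quota = ¥140,208.60 − ¥51,480.10 = ¥88,728.50.
In-quota duty = ¥51,480.10 × 4% = ¥2,059.20. Over-quota duty = ¥88,728.50 × 25.5% = ¥22,625.77.
Line duty = ¥2,059.20 + ¥22,625.77 = ¥24,684.97.
Total = ¥496,960.22 + ¥0.00 + ¥24,684.97 = ¥521,645.19.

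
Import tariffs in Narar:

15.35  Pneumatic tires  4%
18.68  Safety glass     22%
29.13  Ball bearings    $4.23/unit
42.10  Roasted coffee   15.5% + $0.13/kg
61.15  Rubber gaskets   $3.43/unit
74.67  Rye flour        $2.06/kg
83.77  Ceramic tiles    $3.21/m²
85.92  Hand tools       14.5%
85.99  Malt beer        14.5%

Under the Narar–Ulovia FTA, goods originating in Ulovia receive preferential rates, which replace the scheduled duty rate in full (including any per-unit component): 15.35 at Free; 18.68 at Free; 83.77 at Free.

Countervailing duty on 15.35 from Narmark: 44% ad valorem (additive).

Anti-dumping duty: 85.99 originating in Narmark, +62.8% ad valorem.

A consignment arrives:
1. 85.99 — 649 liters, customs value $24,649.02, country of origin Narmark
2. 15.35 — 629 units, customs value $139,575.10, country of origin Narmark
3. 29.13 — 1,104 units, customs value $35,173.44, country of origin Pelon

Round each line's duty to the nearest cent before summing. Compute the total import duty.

$90,719.66

Line 1 (85.99, Narmark, 649 liters, $24,649.02):
Base rate for 85.99 is 14.5%.
Additional duty on 85.99 from Narmark: +62.8%. Applied ad valorem rate: 14.5% + 62.8% = 77.3%.
Duty = $24,649.02 × 77.3% = $19,053.69.
Line 2 (15.35, Narmark, 629 units, $139,575.10):
Base rate for 15.35 is 4%.
15.35 has an FTA preferential rate, but origin Narmark is not Ulovia; base rate stands.
Additional duty on 15.35 from Narmark: +44%. Applied ad valorem rate: 4% + 44% = 48%.
Duty = $139,575.10 × 48% = $66,996.05.
Line 3 (29.13, Pelon, 1,104 units, $35,173.44):
Base rate for 29.13 is $4.23/unit.
Duty = 1,104 × $4.23 = $4,669.92.
Total = $19,053.69 + $66,996.05 + $4,669.92 = $90,719.66.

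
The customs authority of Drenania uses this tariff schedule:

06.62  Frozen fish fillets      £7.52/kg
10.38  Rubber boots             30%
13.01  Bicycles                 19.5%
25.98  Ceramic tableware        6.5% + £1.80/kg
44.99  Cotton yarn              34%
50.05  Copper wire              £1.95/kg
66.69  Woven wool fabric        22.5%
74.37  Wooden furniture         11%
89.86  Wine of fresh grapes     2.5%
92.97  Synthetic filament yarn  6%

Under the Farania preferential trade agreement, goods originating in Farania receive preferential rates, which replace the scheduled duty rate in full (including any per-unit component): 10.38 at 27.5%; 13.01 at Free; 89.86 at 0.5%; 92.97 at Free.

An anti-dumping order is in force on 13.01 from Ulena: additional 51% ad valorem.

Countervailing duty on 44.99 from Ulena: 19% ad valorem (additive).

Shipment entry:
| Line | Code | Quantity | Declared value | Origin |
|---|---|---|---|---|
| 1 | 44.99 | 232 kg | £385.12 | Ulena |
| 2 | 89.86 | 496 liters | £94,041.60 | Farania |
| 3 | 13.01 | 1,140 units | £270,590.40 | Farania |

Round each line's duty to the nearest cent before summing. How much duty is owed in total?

£674.32

Line 1 (44.99, Ulena, 232 kg, £385.12):
Base rate for 44.99 is 34%.
Additional duty on 44.99 from Ulena: +19%. Applied ad valorem rate: 34% + 19% = 53%.
Duty = £385.12 × 53% = £204.11.
Line 2 (89.86, Farania, 496 liters, £94,041.60):
Base rate for 89.86 is 2.5%.
Origin Farania qualifies under the Drenania–Farania agreement and 89.86 is covered: preferential rate 0.5% applies instead.
Duty = £94,041.60 × 0.5% = £470.21.
Line 3 (13.01, Farania, 1,140 units, £270,590.40):
Base rate for 13.01 is 19.5%.
Origin Farania qualifies under the Drenania–Farania agreement and 13.01 is covered: preferential rate Free applies instead.
The additional-duty order on 13.01 targets Ulena, not Farania; it does not apply.
Duty = £270,590.40 × 0% = £0.00.
Total = £204.11 + £470.21 + £0.00 = £674.32.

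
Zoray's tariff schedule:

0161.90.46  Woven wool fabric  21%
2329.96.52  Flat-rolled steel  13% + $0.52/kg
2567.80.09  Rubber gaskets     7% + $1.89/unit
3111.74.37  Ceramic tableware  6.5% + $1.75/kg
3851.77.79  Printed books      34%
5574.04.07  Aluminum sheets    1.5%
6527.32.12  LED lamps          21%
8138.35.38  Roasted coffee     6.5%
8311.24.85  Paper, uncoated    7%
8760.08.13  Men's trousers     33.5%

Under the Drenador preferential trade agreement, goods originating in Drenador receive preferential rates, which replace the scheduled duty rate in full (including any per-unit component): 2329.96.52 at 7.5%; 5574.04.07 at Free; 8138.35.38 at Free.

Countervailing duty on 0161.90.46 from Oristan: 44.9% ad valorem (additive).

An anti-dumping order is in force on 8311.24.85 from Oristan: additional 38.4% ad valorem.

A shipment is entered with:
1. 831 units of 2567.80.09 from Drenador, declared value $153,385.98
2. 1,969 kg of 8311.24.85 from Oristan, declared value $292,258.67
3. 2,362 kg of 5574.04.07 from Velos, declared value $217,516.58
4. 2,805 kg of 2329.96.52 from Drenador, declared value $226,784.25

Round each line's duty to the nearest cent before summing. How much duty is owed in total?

$165,264.62

Line 1 (2567.80.09, Drenador, 831 units, $153,385.98):
Base rate for 2567.80.09 is 7% + $1.89/unit.
Origin Drenador is the FTA partner but 2567.80.09 is not on the preference list; base rate stands.
Duty = $153,385.98 × 7% + 831 × $1.89 = $12,307.61.
Line 2 (8311.24.85, Oristan, 1,969 kg, $292,258.67):
Base rate for 8311.24.85 is 7%.
Additional duty on 8311.24.85 from Oristan: +38.4%. Applied ad valorem rate: 7% + 38.4% = 45.4%.
Duty = $292,258.67 × 45.4% = $132,685.44.
Line 3 (5574.04.07, Velos, 2,362 kg, $217,516.58):
Base rate for 5574.04.07 is 1.5%.
5574.04.07 has an FTA preferential rate, but origin Velos is not Drenador; base rate stands.
Duty = $217,516.58 × 1.5% = $3,262.75.
Line 4 (2329.96.52, Drenador, 2,805 kg, $226,784.25):
Base rate for 2329.96.52 is 13% + $0.52/kg.
Origin Drenador qualifies under the Zoray–Drenador agreement and 2329.96.52 is covered: preferential rate 7.5% applies instead.
Duty = $226,784.25 × 7.5% = $17,008.82.
Total = $12,307.61 + $132,685.44 + $3,262.75 + $17,008.82 = $165,264.62.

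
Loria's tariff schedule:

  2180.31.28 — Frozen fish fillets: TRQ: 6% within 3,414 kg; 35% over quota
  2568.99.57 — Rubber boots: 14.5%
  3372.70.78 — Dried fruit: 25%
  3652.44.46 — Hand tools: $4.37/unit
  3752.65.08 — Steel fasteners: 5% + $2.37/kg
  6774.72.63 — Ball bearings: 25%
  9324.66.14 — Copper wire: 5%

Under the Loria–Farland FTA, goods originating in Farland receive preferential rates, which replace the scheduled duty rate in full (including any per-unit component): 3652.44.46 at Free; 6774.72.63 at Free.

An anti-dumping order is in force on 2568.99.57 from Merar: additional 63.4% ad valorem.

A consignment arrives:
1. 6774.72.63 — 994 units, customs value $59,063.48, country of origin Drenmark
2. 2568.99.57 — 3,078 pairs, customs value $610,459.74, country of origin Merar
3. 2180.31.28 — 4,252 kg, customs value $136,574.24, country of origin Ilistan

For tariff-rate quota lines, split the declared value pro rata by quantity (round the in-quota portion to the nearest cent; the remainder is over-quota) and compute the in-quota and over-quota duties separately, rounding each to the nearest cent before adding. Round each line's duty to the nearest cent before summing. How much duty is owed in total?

$506,314.27

Line 1 (6774.72.63, Drenmark, 994 units, $59,063.48):
Base rate for 6774.72.63 is 25%.
6774.72.63 has an FTA preferential rate, but origin Drenmark is not Farland; base rate stands.
Duty = $59,063.48 × 25% = $14,765.87.
Line 2 (2568.99.57, Merar, 3,078 pairs, $610,459.74):
Base rate for 2568.99.57 is 14.5%.
Additional duty on 2568.99.57 from Merar: +63.4%. Applied ad valorem rate: 14.5% + 63.4% = 77.9%.
Duty = $610,459.74 × 77.9% = $475,548.14.
Line 3 (2180.31.28, Ilistan, 4,252 kg, $136,574.24):
Code 2180.31.28 is under a tariff-rate quota (threshold 3,414 kg). In-quota: 3,414 kg at 6%; over-quota: 838 kg at 35%.
Pro-rata value split: in-quota = $136,574.24 × 3,414/4,252 = $109,657.68; over-quota = $136,574.24 − $109,657.68 = $26,916.56.
In-quota duty = $109,657.68 × 6% = $6,579.46. Over-quota duty = $26,916.56 × 35% = $9,420.80.
Line duty = $6,579.46 + $9,420.80 = $16,000.26.
Total = $14,765.87 + $475,548.14 + $16,000.26 = $506,314.27.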